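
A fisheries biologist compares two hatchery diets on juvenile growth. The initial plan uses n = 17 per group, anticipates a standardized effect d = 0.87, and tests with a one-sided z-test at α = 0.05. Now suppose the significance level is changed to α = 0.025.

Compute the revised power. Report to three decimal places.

Power ≈ 0.718

δ = d·√(n/2) = 0.87 × √(17/2) = 2.5365 (unchanged). New critical value: z_{0.025} = 1.960.
Revised power = P(Z > 1.960 − δ) = Φ(0.577) = 0.7179.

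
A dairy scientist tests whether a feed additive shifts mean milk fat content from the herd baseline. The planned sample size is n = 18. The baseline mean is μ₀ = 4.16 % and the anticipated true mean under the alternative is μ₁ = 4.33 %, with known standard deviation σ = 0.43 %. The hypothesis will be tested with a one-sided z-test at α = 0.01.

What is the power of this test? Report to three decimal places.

Standardized effect: d = |μ₁ − μ₀| / σ = |4.33 − 4.16| / 0.43 = 0.3953
Noncentrality parameter: λ = d·√n = 0.3953 × √18 = 1.6773
One-sided α = 0.01 → critical value z_{0.01} = 2.326.
Power = Φ(λ − 2.326) = Φ(-0.649) = 0.2582.

Power ≈ 0.258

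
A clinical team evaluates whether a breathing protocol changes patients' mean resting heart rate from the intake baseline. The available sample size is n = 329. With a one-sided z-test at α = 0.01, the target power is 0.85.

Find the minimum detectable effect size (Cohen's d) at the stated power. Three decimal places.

d ≈ 0.185

Required noncentrality: δ = z_{0.01} + z_{0.15} = 2.326 + 1.036 = 3.363.
δ = d·√n ⇒ d = δ/√n = 3.363/√329 = 0.1854.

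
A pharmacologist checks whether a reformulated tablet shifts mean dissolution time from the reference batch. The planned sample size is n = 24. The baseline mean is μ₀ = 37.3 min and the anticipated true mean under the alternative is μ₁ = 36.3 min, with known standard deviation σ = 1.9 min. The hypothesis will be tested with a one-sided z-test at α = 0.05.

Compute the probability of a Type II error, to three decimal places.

Standardized effect: d = |μ₁ − μ₀| / σ = |36.3 − 37.3| / 1.9 = 0.5263
Noncentrality parameter: δ = d·√n = 0.5263 × √24 = 2.5784
Critical value for a one-sided test at α = 0.05: z_α = 1.645.
Power = P(Z > 1.645 − δ) = Φ(0.934) = 0.8247.
Type II error: β = 1 − power = 1 − 0.8247 = 0.1753.

β ≈ 0.175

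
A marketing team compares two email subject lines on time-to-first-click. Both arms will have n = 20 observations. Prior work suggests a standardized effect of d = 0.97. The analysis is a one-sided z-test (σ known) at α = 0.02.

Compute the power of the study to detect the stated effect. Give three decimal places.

Power ≈ 0.845

Noncentrality parameter: δ = d·√(n/2) = 0.97 × √(20/2) = 3.0674
Critical value for a one-sided test at α = 0.02: z_α = 2.054.
Power = P(Z > 2.054 − δ) = Φ(1.014) = 0.8446.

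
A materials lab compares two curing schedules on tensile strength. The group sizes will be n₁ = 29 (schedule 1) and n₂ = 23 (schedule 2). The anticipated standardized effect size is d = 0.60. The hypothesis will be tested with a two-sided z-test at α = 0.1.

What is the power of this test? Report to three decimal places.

Power ≈ 0.693

Noncentrality parameter: δ = d / √(1/n₁ + 1/n₂) = 0.60 / √(1/29 + 1/23) = 2.1489
Two-sided α = 0.1 → critical value z_{0.05} = 1.645.
Power = Φ(δ − 1.645) + Φ(−δ − 1.645) = Φ(0.504) + Φ(-3.794) = 0.6929 + 0.0001 = 0.6930.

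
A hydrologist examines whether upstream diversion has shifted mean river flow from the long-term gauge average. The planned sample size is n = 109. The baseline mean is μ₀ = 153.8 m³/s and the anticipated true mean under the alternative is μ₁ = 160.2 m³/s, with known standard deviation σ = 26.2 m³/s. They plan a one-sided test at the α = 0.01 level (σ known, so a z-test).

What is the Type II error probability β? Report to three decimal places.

Standardized effect: d = |μ₁ − μ₀| / σ = |160.2 − 153.8| / 26.2 = 0.2443
Noncentrality parameter: δ = d·√n = 0.2443 × √109 = 2.5503
One-sided α = 0.01 → critical value z_{0.01} = 2.326.
Power = Φ(δ − 2.326) = Φ(0.224) = 0.5886.
Type II error: β = 1 − power = 1 − 0.5886 = 0.4114.

β ≈ 0.411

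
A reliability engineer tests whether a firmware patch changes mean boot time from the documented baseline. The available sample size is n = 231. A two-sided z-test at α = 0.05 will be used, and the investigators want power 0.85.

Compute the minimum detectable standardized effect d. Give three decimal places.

d ≈ 0.197

Need Φ(δ − 1.960) = 0.85, so δ = 1.960 + 1.036 = 2.996.
(The second rejection-region term Φ(−δ − z_{α/2}) is negligible and dropped.)
δ = d·√n ⇒ d = δ/√n = 2.996/√231 = 0.1971.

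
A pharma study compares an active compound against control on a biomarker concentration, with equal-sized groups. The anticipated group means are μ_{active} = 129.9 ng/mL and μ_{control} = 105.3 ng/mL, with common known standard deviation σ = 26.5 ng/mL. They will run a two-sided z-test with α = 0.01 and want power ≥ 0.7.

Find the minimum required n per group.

n = 23 per group

Standardized effect: d = |μ_{active} − μ_{control}| / σ = |129.9 − 105.3| / 26.5 = 0.9283
Set Φ(δ − 2.576) = 0.7; then δ − 2.576 = Φ⁻¹(0.7) = 0.524, giving δ = 3.100.
(The Φ(−δ − z_{α/2}) term is vanishingly small for δ > 0 and is dropped in the standard sample-size formula.)
δ = d·√(n/2) ⇒ n = 2(δ/d)² = 2 × (3.100 / 0.9283)² = 22.31.
Round up to the next whole unit.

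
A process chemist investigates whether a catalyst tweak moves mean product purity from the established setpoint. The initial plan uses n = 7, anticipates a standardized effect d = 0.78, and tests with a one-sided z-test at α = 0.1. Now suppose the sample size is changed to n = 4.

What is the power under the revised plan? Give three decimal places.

Power ≈ 0.610

With n = 4: δ = d·√n = 0.78 × √4 = 1.5600. Critical value z_{0.1} = 1.282.
Revised power = Φ(δ − 1.282) = Φ(0.278) = 0.6097.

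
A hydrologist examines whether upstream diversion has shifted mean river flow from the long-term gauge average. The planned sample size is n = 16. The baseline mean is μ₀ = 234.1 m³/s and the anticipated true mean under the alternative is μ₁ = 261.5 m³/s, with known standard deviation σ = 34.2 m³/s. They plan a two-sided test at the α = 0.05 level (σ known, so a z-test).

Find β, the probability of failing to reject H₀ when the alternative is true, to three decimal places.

Standardized effect: d = |μ₁ − μ₀| / σ = |261.5 − 234.1| / 34.2 = 0.8012
Noncentrality parameter: δ = d·√n = 0.8012 × √16 = 3.2047
Critical value for a two-sided test at α = 0.05: z_{α/2} = 1.960.
Power = Φ(δ − 1.960) + Φ(−δ − 1.960) = Φ(1.245) + Φ(-5.165) = 0.8934 + 0.0000 = 0.8934.
Type II error: β = 1 − power = 1 − 0.8934 = 0.1066.

β ≈ 0.107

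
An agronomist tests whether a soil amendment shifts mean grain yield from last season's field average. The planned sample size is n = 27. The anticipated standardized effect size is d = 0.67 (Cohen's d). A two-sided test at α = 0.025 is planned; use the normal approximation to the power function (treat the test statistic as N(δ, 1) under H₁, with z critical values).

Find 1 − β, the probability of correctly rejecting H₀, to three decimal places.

Power ≈ 0.893

Noncentrality parameter: δ = d·√n = 0.67 × √27 = 3.4814
Critical value for a two-sided test at α = 0.025: z_{α/2} = 2.241.
Power = Φ(δ − 2.241) + Φ(−δ − 2.241) = Φ(1.240) + Φ(-5.723) = 0.8925 + 0.0000 = 0.8925.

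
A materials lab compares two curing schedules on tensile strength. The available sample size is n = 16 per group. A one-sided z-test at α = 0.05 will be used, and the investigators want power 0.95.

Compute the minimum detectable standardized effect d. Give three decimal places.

d ≈ 1.163

Required noncentrality: δ = z_{0.05} + z_{0.05} = 1.645 + 1.645 = 3.290.
δ = d·√(n/2) ⇒ d = δ/√(n/2) = 3.290/√(16/2) = 1.1631.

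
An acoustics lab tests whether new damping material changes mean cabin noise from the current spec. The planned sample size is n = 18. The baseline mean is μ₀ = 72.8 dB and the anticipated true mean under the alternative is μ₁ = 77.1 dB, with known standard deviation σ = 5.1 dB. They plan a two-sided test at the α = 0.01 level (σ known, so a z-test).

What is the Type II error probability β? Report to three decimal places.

Standardized effect: d = |μ₁ − μ₀| / σ = |77.1 − 72.8| / 5.1 = 0.8431
Noncentrality parameter: δ = d·√n = 0.8431 × √18 = 3.5771
Two-sided α = 0.01 → critical value z_{0.005} = 2.576.
Power = Φ(δ − 2.576) + Φ(−δ − 2.576) = Φ(1.001) + Φ(-6.153) = 0.8417 + 0.0000 = 0.8417.
Type II error: β = 1 − power = 1 − 0.8417 = 0.1583.

β ≈ 0.158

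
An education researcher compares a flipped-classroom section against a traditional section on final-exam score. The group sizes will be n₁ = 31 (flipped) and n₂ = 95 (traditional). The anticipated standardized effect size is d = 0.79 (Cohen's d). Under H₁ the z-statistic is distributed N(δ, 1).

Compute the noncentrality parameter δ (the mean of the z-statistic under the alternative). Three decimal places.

δ ≈ 3.819

δ = d / √(1/n₁ + 1/n₂) = 0.79 / √(1/31 + 1/95) = 3.8193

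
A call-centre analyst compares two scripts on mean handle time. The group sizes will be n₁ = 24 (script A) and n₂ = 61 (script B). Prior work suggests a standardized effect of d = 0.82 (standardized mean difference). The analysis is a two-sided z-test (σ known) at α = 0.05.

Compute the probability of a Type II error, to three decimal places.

Noncentrality parameter: δ = d / √(1/n₁ + 1/n₂) = 0.82 / √(1/24 + 1/61) = 3.4031
Two-sided α = 0.05 → critical value z_{0.025} = 1.960.
Power = Φ(δ − 1.960) + Φ(−δ − 1.960) = Φ(1.443) + Φ(-5.363) = 0.9255 + 0.0000 = 0.9255.
Type II error: β = 1 − power = 1 − 0.9255 = 0.0745.

β ≈ 0.074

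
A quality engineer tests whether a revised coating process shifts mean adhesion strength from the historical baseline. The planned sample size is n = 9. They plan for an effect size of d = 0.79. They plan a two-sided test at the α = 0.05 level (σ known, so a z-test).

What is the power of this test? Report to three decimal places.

Noncentrality parameter: δ = d·√n = 0.79 × √9 = 2.3700
Two-sided α = 0.05 → critical value z_{0.025} = 1.960.
Power = Φ(δ − 1.960) + Φ(−δ − 1.960) = Φ(0.410) + Φ(-4.330) = 0.6591 + 0.0000 = 0.6591.

Power ≈ 0.659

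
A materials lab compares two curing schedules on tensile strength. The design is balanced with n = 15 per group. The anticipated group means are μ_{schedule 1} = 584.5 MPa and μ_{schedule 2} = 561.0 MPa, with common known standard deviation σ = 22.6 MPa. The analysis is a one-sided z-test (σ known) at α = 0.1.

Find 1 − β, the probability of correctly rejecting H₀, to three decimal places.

Power ≈ 0.941

Standardized effect: d = |μ_{schedule 1} − μ_{schedule 2}| / σ = |584.5 − 561.0| / 22.6 = 1.0398
Noncentrality parameter: δ = d·√(n/2) = 1.0398 × √(15/2) = 2.8477
One-sided α = 0.1 → critical value z_{0.1} = 1.282.
Power = Φ(δ − 1.282) = Φ(1.566) = 0.9413.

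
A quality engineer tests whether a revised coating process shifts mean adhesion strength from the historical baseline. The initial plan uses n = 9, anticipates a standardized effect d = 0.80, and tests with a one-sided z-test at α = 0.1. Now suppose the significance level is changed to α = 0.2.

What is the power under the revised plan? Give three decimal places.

δ = d·√n = 0.80 × √9 = 2.4000 (unchanged). New critical value: z_{0.2} = 0.842.
Revised power = P(Z > 0.842 − δ) = Φ(1.558) = 0.9404.

Power ≈ 0.940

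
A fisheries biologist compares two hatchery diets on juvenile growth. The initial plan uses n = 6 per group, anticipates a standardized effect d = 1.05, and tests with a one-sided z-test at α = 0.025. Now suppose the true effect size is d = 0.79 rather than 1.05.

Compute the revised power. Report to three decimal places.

With d = 0.79: δ = d·√(n/2) = 0.79 × √(6/2) = 1.3683. Critical value z_{0.025} = 1.960.
Revised power = Φ(δ − 1.960) = Φ(-0.592) = 0.2770.

Power ≈ 0.277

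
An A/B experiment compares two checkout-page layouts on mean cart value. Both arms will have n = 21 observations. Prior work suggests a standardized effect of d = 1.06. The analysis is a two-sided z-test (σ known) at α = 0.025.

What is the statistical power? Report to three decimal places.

Noncentrality parameter: δ = d·√(n/2) = 1.06 × √(21/2) = 3.4348
Critical value for a two-sided test at α = 0.025: z_{α/2} = 2.241.
Power = Φ(δ − 2.241) + Φ(−δ − 2.241) = Φ(1.193) + Φ(-5.676) = 0.8836 + 0.0000 = 0.8836.

Power ≈ 0.884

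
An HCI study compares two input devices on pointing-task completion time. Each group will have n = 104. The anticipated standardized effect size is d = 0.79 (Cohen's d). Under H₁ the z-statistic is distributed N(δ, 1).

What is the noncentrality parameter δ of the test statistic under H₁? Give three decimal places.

δ ≈ 5.697

δ = d·√(n/2) = 0.79 × √(104/2) = 5.6968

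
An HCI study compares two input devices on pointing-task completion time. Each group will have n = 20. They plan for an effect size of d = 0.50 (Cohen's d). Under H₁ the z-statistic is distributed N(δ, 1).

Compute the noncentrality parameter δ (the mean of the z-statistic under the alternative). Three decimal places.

δ ≈ 1.581

δ = d·√(n/2) = 0.50 × √(20/2) = 1.5811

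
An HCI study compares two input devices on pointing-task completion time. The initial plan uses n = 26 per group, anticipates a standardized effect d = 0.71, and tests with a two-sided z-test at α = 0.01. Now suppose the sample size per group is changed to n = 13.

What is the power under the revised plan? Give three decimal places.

With n = 13 per group: δ = d·√(n/2) = 0.71 × √(13/2) = 1.8102. Critical value z_{0.005} = 2.576.
Revised power = Φ(δ − 2.576) + Φ(−δ − 2.576) = Φ(-0.766) + Φ(-4.386) = 0.2219 + 0.0000 = 0.2219.

Power ≈ 0.222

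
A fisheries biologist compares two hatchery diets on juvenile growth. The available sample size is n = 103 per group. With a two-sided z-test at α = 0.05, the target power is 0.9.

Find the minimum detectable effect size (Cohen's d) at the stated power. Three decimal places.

d ≈ 0.452

Required noncentrality: δ = z_{0.025} + z_{0.10} = 1.960 + 1.282 = 3.242.
(Lower-tail contribution to power is negligible for δ > 0.)
δ = d·√(n/2) ⇒ d = δ/√(n/2) = 3.242/√(103/2) = 0.4517.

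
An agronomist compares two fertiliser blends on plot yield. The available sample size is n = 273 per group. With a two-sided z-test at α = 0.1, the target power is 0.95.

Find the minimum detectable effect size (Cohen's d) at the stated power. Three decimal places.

Required noncentrality: δ = z_{0.05} + z_{0.05} = 1.645 + 1.645 = 3.290.
(The second rejection-region term Φ(−δ − z_{α/2}) is negligible and dropped.)
δ = d·√(n/2) ⇒ d = δ/√(n/2) = 3.290/√(273/2) = 0.2816.

d ≈ 0.282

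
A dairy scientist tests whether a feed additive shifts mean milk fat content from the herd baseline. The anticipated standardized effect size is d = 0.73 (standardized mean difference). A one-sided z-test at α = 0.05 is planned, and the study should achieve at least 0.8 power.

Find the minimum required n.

n = 12

For power 0.8 need Φ(δ − z_{0.05}) = 0.8, so δ = z_{0.05} + z_{0.20} = 1.645 + 0.842 = 2.486.
δ = d·√n ⇒ n = (δ/d)² = (2.486 / 0.73)² = 11.60.
Rounding up, n = 12.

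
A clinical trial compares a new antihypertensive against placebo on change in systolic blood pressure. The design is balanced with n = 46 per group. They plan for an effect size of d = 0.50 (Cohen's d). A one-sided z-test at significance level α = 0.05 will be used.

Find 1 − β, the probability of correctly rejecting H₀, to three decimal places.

Noncentrality parameter: δ = d·√(n/2) = 0.50 × √(46/2) = 2.3979
One-sided α = 0.05 → critical value z_{0.05} = 1.645.
Power = Φ(δ − 1.645) = Φ(0.753) = 0.7743.

Power ≈ 0.774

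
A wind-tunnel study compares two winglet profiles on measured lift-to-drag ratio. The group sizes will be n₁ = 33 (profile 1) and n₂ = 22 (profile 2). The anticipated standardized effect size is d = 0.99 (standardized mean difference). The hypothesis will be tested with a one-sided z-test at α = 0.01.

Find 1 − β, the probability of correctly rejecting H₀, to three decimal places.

Noncentrality parameter: δ = d / √(1/n₁ + 1/n₂) = 0.99 / √(1/33 + 1/22) = 3.5968
One-sided α = 0.01 → critical value z_{0.01} = 2.326.
Power = Φ(δ − 2.326) = Φ(1.271) = 0.8980.

Power ≈ 0.898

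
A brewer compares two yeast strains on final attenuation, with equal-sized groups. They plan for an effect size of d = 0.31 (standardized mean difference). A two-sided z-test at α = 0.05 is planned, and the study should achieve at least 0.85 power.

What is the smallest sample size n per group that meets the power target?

n = 187 per group

Set Φ(δ − 1.960) = 0.85; then δ − 1.960 = Φ⁻¹(0.85) = 1.036, giving δ = 2.996.
(The Φ(−δ − z_{α/2}) term is vanishingly small for δ > 0 and is dropped in the standard sample-size formula.)
δ = d·√(n/2) ⇒ n = 2(δ/d)² = 2 × (2.996 / 0.31)² = 186.86.
Rounding up, n = 187 per group.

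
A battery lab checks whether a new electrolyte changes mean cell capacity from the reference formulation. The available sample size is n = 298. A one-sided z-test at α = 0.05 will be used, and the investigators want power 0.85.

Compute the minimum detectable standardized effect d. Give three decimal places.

Required noncentrality: δ = z_{0.05} + z_{0.15} = 1.645 + 1.036 = 2.681.
δ = d·√n ⇒ d = δ/√n = 2.681/√298 = 0.1553.

d ≈ 0.155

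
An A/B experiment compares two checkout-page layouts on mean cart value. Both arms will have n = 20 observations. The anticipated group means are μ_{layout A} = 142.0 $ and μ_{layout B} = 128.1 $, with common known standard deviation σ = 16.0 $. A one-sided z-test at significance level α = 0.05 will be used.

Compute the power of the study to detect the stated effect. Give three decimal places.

Standardized effect: d = |μ_{layout A} − μ_{layout B}| / σ = |142.0 − 128.1| / 16.0 = 0.8688
Noncentrality parameter: δ = d·√(n/2) = 0.8688 × √(20/2) = 2.7472
Critical value for a one-sided test at α = 0.05: z_α = 1.645.
Power = Φ(δ − 1.645) = Φ(1.102) = 0.8649.

Power ≈ 0.865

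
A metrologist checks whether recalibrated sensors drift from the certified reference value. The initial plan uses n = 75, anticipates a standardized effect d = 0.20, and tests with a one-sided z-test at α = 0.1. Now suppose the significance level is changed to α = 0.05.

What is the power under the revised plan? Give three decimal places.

δ = d·√n = 0.20 × √75 = 1.7321 (unchanged). New critical value: z_{0.05} = 1.645.
Revised power = Φ(δ − 1.645) = Φ(0.087) = 0.5347.

Power ≈ 0.535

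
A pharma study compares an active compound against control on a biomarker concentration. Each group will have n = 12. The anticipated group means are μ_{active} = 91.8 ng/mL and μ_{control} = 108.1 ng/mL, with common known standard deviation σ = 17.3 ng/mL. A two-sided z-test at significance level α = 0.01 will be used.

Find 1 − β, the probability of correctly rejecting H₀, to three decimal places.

Power ≈ 0.394

Standardized effect: d = |μ_{active} − μ_{control}| / σ = |91.8 − 108.1| / 17.3 = 0.9422
Noncentrality parameter: δ = d·√(n/2) = 0.9422 × √(12/2) = 2.3079
Two-sided α = 0.01 → critical value z_{0.005} = 2.576.
Power = Φ(δ − 2.576) + Φ(−δ − 2.576) = Φ(-0.268) + Φ(-4.884) = 0.3944 + 0.0000 = 0.3944.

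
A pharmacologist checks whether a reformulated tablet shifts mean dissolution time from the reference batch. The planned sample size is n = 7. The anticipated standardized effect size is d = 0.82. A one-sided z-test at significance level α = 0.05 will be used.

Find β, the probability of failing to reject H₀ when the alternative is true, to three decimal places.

Noncentrality parameter: δ = d·√n = 0.82 × √7 = 2.1695
Critical value for a one-sided test at α = 0.05: z_α = 1.645.
Power = P(Z > 1.645 − δ) = Φ(0.525) = 0.7001.
Type II error: β = 1 − power = 1 − 0.7001 = 0.2999.

β ≈ 0.300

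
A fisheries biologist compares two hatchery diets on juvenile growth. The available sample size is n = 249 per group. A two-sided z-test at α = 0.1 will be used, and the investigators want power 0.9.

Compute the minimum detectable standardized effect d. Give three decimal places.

d ≈ 0.262

Required noncentrality: δ = z_{0.05} + z_{0.10} = 1.645 + 1.282 = 2.926.
(The second rejection-region term Φ(−δ − z_{α/2}) is negligible and dropped.)
δ = d·√(n/2) ⇒ d = δ/√(n/2) = 2.926/√(249/2) = 0.2623.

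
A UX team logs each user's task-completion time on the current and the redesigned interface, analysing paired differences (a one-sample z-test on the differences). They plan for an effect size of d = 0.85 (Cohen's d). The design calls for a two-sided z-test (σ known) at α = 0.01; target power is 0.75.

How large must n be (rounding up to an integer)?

For power 0.75 need Φ(δ − z_{0.005}) = 0.75, so δ = z_{0.005} + z_{0.25} = 2.576 + 0.674 = 3.250.
(For δ > 0 the lower-tail rejection region contributes negligibly to power, so the one-term inversion is standard.)
δ = d·√n ⇒ n = (δ/d)² = (3.250 / 0.85)² = 14.62.
Round up to the next whole unit.

n = 15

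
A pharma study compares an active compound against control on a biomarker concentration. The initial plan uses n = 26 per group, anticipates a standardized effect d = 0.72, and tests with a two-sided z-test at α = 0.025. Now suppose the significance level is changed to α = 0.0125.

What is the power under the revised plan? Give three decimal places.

Power ≈ 0.539

δ = d·√(n/2) = 0.72 × √(26/2) = 2.5960 (unchanged). New critical value: z_{0.0063} = 2.498.
Revised power = Φ(δ − 2.498) + Φ(−δ − 2.498) = Φ(0.098) + Φ(-5.094) = 0.5391 + 0.0000 = 0.5391.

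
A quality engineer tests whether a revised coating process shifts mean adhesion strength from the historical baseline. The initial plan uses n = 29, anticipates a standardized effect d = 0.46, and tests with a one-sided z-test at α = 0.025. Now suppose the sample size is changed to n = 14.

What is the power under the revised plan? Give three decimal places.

Power ≈ 0.406

With n = 14: δ = d·√n = 0.46 × √14 = 1.7212. Critical value z_{0.025} = 1.960.
Revised power = P(Z > 1.960 − δ) = Φ(-0.239) = 0.4056.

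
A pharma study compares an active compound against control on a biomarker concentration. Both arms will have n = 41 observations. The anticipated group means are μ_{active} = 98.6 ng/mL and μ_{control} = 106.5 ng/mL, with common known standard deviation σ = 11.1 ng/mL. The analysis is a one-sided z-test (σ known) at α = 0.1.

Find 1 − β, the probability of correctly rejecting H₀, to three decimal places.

Standardized effect: d = |μ_{active} − μ_{control}| / σ = |98.6 − 106.5| / 11.1 = 0.7117
Noncentrality parameter: δ = d·√(n/2) = 0.7117 × √(41/2) = 3.2224
One-sided α = 0.1 → critical value z_{0.1} = 1.282.
Power = Φ(δ − 1.282) = Φ(1.941) = 0.9739.

Power ≈ 0.974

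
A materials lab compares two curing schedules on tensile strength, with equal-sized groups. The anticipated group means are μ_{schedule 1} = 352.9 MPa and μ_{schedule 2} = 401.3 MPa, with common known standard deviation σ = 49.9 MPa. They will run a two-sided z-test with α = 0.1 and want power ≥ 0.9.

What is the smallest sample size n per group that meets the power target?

n = 19 per group

Standardized effect: d = |μ_{schedule 1} − μ_{schedule 2}| / σ = |352.9 − 401.3| / 49.9 = 0.9699
Set Φ(δ − 1.645) = 0.9; then δ − 1.645 = Φ⁻¹(0.9) = 1.282, giving δ = 2.926.
(Ignoring the negligible lower-tail rejection probability gives the usual closed-form inversion.)
δ = d·√(n/2) ⇒ n = 2(δ/d)² = 2 × (2.926 / 0.9699)² = 18.21.
Round up to the next whole unit.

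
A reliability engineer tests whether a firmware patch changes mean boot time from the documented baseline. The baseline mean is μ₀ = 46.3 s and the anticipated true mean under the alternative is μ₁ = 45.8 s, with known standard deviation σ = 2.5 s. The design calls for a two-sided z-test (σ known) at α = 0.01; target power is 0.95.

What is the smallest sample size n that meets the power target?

Standardized effect: d = |μ₁ − μ₀| / σ = |45.8 − 46.3| / 2.5 = 0.2000
For power 0.95 need Φ(δ − z_{0.005}) = 0.95, so δ = z_{0.005} + z_{0.05} = 2.576 + 1.645 = 4.221.
(Ignoring the negligible lower-tail rejection probability gives the usual closed-form inversion.)
δ = d·√n ⇒ n = (δ/d)² = (4.221 / 0.2000)² = 445.35.
Round up to the next whole unit.

n = 446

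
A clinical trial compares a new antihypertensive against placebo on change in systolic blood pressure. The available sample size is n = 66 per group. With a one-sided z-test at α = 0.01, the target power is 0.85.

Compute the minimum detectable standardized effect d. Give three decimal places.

d ≈ 0.585

Required noncentrality: δ = z_{0.01} + z_{0.15} = 2.326 + 1.036 = 3.363.
δ = d·√(n/2) ⇒ d = δ/√(n/2) = 3.363/√(66/2) = 0.5854.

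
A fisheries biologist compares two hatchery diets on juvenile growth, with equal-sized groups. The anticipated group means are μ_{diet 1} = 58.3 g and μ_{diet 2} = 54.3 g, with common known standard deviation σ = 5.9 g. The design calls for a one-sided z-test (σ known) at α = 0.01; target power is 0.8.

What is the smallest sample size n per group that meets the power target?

Standardized effect: d = |μ_{diet 1} − μ_{diet 2}| / σ = |58.3 − 54.3| / 5.9 = 0.6780
Set Φ(δ − 2.326) = 0.8; then δ − 2.326 = Φ⁻¹(0.8) = 0.842, giving δ = 3.168.
δ = d·√(n/2) ⇒ n = 2(δ/d)² = 2 × (3.168 / 0.6780)² = 43.67.
Rounding up, n = 44 per group.

n = 44 per group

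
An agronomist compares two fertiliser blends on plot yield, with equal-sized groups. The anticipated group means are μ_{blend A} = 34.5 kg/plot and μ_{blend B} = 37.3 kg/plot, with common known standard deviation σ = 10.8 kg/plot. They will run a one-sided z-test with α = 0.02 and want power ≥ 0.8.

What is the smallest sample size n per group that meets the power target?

n = 250 per group

Standardized effect: d = |μ_{blend A} − μ_{blend B}| / σ = |34.5 − 37.3| / 10.8 = 0.2593
Set Φ(δ − 2.054) = 0.8; then δ − 2.054 = Φ⁻¹(0.8) = 0.842, giving δ = 2.895.
δ = d·√(n/2) ⇒ n = 2(δ/d)² = 2 × (2.895 / 0.2593)² = 249.44.
Rounding up, n = 250 per group.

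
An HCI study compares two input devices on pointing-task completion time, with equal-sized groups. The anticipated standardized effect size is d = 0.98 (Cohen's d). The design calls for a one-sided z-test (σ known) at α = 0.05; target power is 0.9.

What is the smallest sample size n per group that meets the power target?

n = 18 per group

Set Φ(δ − 1.645) = 0.9; then δ − 1.645 = Φ⁻¹(0.9) = 1.282, giving δ = 2.926.
δ = d·√(n/2) ⇒ n = 2(δ/d)² = 2 × (2.926 / 0.98)² = 17.83.
Round up to the next whole unit.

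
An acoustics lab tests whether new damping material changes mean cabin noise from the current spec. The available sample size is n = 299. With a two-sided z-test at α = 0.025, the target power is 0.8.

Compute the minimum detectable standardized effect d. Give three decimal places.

Need Φ(δ − 2.241) = 0.8, so δ = 2.241 + 0.842 = 3.083.
(Lower-tail contribution to power is negligible for δ > 0.)
δ = d·√n ⇒ d = δ/√n = 3.083/√299 = 0.1783.

d ≈ 0.178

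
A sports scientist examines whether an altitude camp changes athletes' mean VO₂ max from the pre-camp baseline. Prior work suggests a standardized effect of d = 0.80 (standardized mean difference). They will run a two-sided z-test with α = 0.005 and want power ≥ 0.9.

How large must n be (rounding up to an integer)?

n = 27

For power 0.9 need Φ(δ − z_{0.0025}) = 0.9, so δ = z_{0.0025} + z_{0.10} = 2.807 + 1.282 = 4.089.
(Ignoring the negligible lower-tail rejection probability gives the usual closed-form inversion.)
δ = d·√n ⇒ n = (δ/d)² = (4.089 / 0.80)² = 26.12.
Rounding up, n = 27.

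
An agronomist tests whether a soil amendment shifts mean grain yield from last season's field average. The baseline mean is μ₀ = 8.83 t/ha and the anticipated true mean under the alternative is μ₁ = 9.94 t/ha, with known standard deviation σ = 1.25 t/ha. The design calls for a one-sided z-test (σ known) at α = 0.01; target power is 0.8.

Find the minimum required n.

Standardized effect: d = |μ₁ − μ₀| / σ = |9.94 − 8.83| / 1.25 = 0.8880
Set Φ(δ − 2.326) = 0.8; then δ − 2.326 = Φ⁻¹(0.8) = 0.842, giving δ = 3.168.
δ = d·√n ⇒ n = (δ/d)² = (3.168 / 0.8880)² = 12.73.
Rounding up, n = 13.

n = 13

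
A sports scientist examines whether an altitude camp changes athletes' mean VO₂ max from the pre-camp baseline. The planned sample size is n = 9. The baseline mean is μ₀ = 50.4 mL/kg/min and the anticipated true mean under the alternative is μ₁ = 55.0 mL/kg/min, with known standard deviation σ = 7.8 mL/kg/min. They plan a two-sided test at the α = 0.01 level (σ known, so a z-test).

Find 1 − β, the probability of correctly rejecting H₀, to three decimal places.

Standardized effect: d = |μ₁ − μ₀| / σ = |55.0 − 50.4| / 7.8 = 0.5897
Noncentrality parameter: λ = d·√n = 0.5897 × √9 = 1.7692
Critical value for a two-sided test at α = 0.01: z_{α/2} = 2.576.
Power = Φ(λ − 2.576) + Φ(−λ − 2.576) = Φ(-0.807) + Φ(-4.345) = 0.2099 + 0.0000 = 0.2100.

Power ≈ 0.210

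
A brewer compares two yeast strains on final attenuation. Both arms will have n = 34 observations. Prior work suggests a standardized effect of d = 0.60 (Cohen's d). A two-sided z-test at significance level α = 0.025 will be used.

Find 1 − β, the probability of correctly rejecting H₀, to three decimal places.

Noncentrality parameter: δ = d·√(n/2) = 0.60 × √(34/2) = 2.4739
Two-sided α = 0.025 → critical value z_{0.0125} = 2.241.
Power = Φ(δ − 2.241) + Φ(−δ − 2.241) = Φ(0.232) + Φ(-4.715) = 0.5919 + 0.0000 = 0.5919.

Power ≈ 0.592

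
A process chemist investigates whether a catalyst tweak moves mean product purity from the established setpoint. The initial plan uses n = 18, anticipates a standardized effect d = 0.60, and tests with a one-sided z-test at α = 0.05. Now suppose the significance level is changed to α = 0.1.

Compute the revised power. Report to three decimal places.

Power ≈ 0.897

δ = d·√n = 0.60 × √18 = 2.5456 (unchanged). New critical value: z_{0.1} = 1.282.
Revised power = Φ(δ − 1.282) = Φ(1.264) = 0.8969.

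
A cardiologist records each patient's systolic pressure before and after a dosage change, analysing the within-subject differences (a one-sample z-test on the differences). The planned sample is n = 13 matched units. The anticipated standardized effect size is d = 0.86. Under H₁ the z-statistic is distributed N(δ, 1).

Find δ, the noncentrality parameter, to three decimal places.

The noncentrality parameter scales effect size by the design's sample-size factor: δ = d·√n = 0.86 × √13 = 3.1008

δ ≈ 3.101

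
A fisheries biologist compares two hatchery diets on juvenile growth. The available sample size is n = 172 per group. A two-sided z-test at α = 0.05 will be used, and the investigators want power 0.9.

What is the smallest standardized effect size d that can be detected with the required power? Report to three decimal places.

Need Φ(δ − 1.960) = 0.9, so δ = 1.960 + 1.282 = 3.242.
(The second rejection-region term Φ(−δ − z_{α/2}) is negligible and dropped.)
δ = d·√(n/2) ⇒ d = δ/√(n/2) = 3.242/√(172/2) = 0.3495.

d ≈ 0.350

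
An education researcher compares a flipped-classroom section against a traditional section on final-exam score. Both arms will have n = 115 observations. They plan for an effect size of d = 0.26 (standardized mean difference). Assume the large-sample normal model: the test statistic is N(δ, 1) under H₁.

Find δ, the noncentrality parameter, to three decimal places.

δ ≈ 1.972

δ = d·√(n/2) = 0.26 × √(115/2) = 1.9715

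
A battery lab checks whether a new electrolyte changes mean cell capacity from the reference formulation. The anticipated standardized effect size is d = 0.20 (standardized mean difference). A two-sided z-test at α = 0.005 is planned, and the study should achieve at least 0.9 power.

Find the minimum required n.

For power 0.9 need Φ(δ − z_{0.0025}) = 0.9, so δ = z_{0.0025} + z_{0.10} = 2.807 + 1.282 = 4.089.
(Ignoring the negligible lower-tail rejection probability gives the usual closed-form inversion.)
δ = d·√n ⇒ n = (δ/d)² = (4.089 / 0.20)² = 417.91.
Round up to the next whole unit.

n = 418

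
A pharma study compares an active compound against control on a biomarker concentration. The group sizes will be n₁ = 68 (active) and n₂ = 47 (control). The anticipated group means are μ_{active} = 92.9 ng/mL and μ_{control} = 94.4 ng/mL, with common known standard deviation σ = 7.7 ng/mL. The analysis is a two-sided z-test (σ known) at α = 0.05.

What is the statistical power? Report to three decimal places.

Power ≈ 0.177

Standardized effect: d = |μ_{active} − μ_{control}| / σ = |92.9 − 94.4| / 7.7 = 0.1948
Noncentrality parameter: δ = d / √(1/n₁ + 1/n₂) = 0.1948 / √(1/68 + 1/47) = 1.0270
Critical value for a two-sided test at α = 0.05: z_{α/2} = 1.960.
Power = Φ(δ − 1.960) + Φ(−δ − 1.960) = Φ(-0.933) + Φ(-2.987) = 0.1754 + 0.0014 = 0.1768.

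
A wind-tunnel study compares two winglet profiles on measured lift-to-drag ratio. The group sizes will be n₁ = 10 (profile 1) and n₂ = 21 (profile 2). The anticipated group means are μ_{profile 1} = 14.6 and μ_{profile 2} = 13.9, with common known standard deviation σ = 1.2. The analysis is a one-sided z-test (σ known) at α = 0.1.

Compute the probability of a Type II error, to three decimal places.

Standardized effect: d = |μ_{profile 1} − μ_{profile 2}| / σ = |14.6 − 13.9| / 1.2 = 0.5833
Noncentrality parameter: δ = d / √(1/n₁ + 1/n₂) = 0.5833 / √(1/10 + 1/21) = 1.5183
Critical value for a one-sided test at α = 0.1: z_α = 1.282.
Power = Φ(δ − 1.282) = Φ(0.237) = 0.5936.
Type II error: β = 1 − power = 1 − 0.5936 = 0.4064.

β ≈ 0.406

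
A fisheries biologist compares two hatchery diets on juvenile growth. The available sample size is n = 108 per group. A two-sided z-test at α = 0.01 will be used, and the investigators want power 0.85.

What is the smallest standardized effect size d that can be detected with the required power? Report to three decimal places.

d ≈ 0.492

Need Φ(δ − 2.576) = 0.85, so δ = 2.576 + 1.036 = 3.612.
(Lower-tail contribution to power is negligible for δ > 0.)
δ = d·√(n/2) ⇒ d = δ/√(n/2) = 3.612/√(108/2) = 0.4916.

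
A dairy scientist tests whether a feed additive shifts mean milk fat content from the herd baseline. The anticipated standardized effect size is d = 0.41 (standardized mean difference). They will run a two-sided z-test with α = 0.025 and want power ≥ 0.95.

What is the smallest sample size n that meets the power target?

n = 90

For power 0.95 need Φ(δ − z_{0.0125}) = 0.95, so δ = z_{0.0125} + z_{0.05} = 2.241 + 1.645 = 3.886.
(For δ > 0 the lower-tail rejection region contributes negligibly to power, so the one-term inversion is standard.)
δ = d·√n ⇒ n = (δ/d)² = (3.886 / 0.41)² = 89.85.
Rounding up, n = 90.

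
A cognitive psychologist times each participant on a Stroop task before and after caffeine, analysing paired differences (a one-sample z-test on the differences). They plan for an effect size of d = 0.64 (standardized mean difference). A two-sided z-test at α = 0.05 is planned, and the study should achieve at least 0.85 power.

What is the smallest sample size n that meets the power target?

n = 22

Set Φ(δ − 1.960) = 0.85; then δ − 1.960 = Φ⁻¹(0.85) = 1.036, giving δ = 2.996.
(Ignoring the negligible lower-tail rejection probability gives the usual closed-form inversion.)
δ = d·√n ⇒ n = (δ/d)² = (2.996 / 0.64)² = 21.92.
Rounding up, n = 22.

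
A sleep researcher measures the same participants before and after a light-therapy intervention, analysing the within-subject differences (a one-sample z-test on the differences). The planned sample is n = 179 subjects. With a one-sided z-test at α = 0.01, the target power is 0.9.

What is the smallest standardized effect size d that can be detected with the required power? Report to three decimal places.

Need Φ(δ − 2.326) = 0.9, so δ = 2.326 + 1.282 = 3.608.
δ = d·√n ⇒ d = δ/√n = 3.608/√179 = 0.2697.

d ≈ 0.270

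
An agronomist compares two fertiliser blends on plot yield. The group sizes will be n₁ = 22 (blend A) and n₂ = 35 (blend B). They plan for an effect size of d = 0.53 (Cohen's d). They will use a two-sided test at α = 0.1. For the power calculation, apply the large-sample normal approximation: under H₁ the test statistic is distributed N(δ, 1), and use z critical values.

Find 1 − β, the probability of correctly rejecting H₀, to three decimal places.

Noncentrality parameter: δ = d / √(1/n₁ + 1/n₂) = 0.53 / √(1/22 + 1/35) = 1.9480
Two-sided α = 0.1 → critical value z_{0.05} = 1.645.
Power = Φ(δ − 1.645) + Φ(−δ − 1.645) = Φ(0.303) + Φ(-3.593) = 0.6191 + 0.0002 = 0.6193.

Power ≈ 0.619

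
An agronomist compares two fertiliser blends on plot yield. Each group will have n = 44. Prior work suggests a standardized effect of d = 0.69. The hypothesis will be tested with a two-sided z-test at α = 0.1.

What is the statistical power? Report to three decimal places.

Power ≈ 0.944

Noncentrality parameter: δ = d·√(n/2) = 0.69 × √(44/2) = 3.2364
Two-sided α = 0.1 → critical value z_{0.05} = 1.645.
Power = Φ(δ − 1.645) + Φ(−δ − 1.645) = Φ(1.592) + Φ(-4.881) = 0.9443 + 0.0000 = 0.9443.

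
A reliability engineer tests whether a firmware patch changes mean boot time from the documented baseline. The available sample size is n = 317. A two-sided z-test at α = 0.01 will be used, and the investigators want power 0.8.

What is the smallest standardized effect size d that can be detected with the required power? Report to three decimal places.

d ≈ 0.192

Need Φ(δ − 2.576) = 0.8, so δ = 2.576 + 0.842 = 3.417.
(Lower-tail contribution to power is negligible for δ > 0.)
δ = d·√n ⇒ d = δ/√n = 3.417/√317 = 0.1919.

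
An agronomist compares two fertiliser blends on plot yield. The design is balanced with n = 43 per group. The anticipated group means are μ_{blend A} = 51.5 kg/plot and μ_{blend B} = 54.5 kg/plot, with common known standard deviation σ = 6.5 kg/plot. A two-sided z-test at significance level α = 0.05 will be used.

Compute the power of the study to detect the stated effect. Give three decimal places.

Power ≈ 0.571

Standardized effect: d = |μ_{blend A} − μ_{blend B}| / σ = |51.5 − 54.5| / 6.5 = 0.4615
Noncentrality parameter: δ = d·√(n/2) = 0.4615 × √(43/2) = 2.1401
Two-sided α = 0.05 → critical value z_{0.025} = 1.960.
Power = Φ(δ − 1.960) + Φ(−δ − 1.960) = Φ(0.180) + Φ(-4.100) = 0.5715 + 0.0000 = 0.5715.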